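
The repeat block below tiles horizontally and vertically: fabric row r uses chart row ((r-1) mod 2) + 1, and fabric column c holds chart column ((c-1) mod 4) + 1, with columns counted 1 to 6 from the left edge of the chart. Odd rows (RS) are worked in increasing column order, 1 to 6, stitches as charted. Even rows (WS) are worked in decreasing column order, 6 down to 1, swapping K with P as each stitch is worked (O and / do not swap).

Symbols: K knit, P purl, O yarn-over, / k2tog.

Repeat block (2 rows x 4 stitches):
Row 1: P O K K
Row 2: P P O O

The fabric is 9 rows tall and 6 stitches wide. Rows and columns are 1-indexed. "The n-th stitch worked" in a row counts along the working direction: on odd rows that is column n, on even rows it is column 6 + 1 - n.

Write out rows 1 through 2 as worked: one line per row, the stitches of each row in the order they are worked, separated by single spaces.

== ROWS AS WORKED ==
P O K K P O
K K O O K K

Derivation:
Row 1: chart row 1, RS - tile across columns 1-6 and work as-is.
Row 2: chart row 2, WS - tiled (columns 1-6): P P O O P P; work from column 6 back to 1 with K<->P swapped.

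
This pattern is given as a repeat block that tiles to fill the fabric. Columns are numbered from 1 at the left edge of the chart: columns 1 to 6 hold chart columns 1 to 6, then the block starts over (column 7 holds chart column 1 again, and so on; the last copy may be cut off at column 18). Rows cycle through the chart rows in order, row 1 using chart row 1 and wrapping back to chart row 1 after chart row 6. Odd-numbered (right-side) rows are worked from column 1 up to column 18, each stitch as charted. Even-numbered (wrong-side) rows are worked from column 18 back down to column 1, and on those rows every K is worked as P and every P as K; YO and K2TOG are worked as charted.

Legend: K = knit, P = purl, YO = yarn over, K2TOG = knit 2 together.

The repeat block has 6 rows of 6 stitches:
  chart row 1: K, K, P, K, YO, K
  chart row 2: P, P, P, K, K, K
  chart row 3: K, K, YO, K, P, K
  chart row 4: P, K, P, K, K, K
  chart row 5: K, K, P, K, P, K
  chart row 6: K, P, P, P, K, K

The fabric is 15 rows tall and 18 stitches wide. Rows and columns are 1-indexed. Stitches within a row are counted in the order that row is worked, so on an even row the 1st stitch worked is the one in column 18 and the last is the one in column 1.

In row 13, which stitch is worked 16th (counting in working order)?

Row 13 uses chart row ((13-1) mod 6)+1 = 1. Row 13 is odd, so RS.
Chart row 1 tiled across columns 1-18: K K P K YO K K K P K YO K K K P K YO K
RS: work column 1 to column 18, symbols as charted — the tiled row is the row as worked.
The 16th stitch worked is K.

Result:
K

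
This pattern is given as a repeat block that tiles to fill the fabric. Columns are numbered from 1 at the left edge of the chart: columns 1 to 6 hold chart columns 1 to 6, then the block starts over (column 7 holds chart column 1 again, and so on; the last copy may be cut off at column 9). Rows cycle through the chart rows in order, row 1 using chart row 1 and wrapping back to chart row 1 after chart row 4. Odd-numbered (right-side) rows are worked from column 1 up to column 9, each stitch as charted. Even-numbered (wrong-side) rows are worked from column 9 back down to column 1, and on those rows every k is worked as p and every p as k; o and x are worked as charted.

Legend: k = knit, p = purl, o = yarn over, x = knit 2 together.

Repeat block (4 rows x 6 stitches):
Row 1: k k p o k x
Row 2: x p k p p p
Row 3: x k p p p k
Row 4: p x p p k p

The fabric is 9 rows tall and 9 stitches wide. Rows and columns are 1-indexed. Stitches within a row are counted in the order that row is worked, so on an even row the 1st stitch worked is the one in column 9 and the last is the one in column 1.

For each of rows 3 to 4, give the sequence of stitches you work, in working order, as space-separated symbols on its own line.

Row 3: chart row 3, RS - tile across columns 1-9 and work as-is.
Row 4: chart row 4, WS - tiled (columns 1-9): p x p p k p p x p; work from column 9 back to 1 with k<->p swapped.

Result:
x k p p p k x k p
k x k k p k k x k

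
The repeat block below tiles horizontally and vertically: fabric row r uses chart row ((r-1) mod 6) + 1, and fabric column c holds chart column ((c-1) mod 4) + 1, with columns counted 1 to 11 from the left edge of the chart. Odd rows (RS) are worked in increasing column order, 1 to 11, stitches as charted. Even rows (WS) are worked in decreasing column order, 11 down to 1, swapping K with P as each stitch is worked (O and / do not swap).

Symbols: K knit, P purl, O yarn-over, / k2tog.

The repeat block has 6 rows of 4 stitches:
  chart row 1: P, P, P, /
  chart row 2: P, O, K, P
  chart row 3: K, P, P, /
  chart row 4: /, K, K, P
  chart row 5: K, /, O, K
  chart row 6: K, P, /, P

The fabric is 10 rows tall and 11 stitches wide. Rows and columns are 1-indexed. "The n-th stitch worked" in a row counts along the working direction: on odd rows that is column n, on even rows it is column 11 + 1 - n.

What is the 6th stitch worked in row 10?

Result:
P

Derivation:
For row 10: chart row = ((10-1) mod 6) + 1 = 4; this is a WS (even) row.
Chart row 4 tiled across columns 1-11: / K K P / K K P / K K
WS row: flip the tiled sequence (start at column 11) and apply K<->P; O and / stay.
Row 10 as worked: P P / K P P / K P P /
The 6th stitch worked is P.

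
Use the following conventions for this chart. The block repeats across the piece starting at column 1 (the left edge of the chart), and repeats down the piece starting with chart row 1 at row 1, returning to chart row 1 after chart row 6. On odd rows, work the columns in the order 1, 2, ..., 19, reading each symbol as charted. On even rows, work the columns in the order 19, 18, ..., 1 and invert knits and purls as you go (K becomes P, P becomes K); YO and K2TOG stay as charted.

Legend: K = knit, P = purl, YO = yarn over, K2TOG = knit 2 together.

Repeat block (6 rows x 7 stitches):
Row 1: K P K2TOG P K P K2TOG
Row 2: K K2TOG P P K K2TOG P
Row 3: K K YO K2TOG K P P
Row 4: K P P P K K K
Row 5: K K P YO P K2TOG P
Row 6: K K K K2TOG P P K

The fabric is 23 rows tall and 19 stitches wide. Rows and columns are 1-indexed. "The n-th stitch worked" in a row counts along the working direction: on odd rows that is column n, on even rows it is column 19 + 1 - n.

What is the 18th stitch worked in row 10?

Stitch:
K

Derivation:
Row 10: (10-1) mod 6 = 3, so use chart row 4. Even row -> WS.
Chart row 4 tiled across columns 1-19: K P P P K K K K P P P K K K K P P P K
WS: work from column 19 back to column 1 (reverse the tiled row), swapping K<->P (YO and K2TOG unchanged).
Row 10 as worked: P K K K P P P P K K K P P P P K K K P
Counting 18 along the worked row gives K.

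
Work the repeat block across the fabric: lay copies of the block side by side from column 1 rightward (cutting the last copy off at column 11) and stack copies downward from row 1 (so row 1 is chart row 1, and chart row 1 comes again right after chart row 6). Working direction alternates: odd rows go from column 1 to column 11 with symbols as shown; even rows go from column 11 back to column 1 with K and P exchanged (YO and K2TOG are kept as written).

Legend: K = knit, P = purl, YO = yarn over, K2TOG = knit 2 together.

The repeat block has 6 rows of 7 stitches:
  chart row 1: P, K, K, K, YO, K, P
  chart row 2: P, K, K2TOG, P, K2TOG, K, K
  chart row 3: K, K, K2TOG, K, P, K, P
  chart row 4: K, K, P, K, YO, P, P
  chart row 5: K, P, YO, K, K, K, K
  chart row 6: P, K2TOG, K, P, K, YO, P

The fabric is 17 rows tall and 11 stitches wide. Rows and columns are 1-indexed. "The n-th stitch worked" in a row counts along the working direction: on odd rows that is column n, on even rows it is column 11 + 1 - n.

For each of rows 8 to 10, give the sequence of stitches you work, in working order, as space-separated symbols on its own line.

Row 8: chart row 2, WS - tiled (columns 1-11): P K K2TOG P K2TOG K K P K K2TOG P; work from column 11 back to 1 with K<->P swapped.
Row 9: chart row 3, RS - tile across columns 1-11 and work as-is.
Row 10: chart row 4, WS - tiled (columns 1-11): K K P K YO P P K K P K; work from column 11 back to 1 with K<->P swapped.

Result:
K K2TOG P K P P K2TOG K K2TOG P K
K K K2TOG K P K P K K K2TOG K
P K P P K K YO P K P P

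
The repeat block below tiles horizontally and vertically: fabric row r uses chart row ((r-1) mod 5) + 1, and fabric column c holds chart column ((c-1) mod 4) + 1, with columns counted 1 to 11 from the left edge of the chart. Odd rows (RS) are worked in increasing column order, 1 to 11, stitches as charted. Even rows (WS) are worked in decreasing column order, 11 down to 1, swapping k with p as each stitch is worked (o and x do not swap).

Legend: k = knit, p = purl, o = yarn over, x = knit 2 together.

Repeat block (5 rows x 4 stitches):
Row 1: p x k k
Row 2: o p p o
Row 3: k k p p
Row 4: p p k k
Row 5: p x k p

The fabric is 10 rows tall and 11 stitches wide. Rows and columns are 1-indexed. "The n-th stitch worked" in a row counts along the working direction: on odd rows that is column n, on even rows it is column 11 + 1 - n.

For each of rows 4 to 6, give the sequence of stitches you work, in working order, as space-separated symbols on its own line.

Row 4: chart row 4, WS - tiled (columns 1-11): p p k k p p k k p p k; work from column 11 back to 1 with k<->p swapped.
Row 5: chart row 5, RS - tile across columns 1-11 and work as-is.
Row 6: chart row 1, WS - tiled (columns 1-11): p x k k p x k k p x k; work from column 11 back to 1 with k<->p swapped.

Result:
p k k p p k k p p k k
p x k p p x k p p x k
p x k p p x k p p x k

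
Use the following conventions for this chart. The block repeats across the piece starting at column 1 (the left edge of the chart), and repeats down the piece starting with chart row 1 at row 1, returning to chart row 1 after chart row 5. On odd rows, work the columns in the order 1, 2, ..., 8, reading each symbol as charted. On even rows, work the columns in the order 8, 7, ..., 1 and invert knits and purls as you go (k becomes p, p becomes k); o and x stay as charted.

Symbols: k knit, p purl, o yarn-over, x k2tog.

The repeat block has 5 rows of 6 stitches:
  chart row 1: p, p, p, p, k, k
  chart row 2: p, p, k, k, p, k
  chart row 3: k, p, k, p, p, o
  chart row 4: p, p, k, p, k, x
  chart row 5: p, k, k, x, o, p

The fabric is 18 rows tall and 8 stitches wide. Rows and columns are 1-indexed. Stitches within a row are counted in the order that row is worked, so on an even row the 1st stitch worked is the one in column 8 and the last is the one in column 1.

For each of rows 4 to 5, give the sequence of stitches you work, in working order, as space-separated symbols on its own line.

== ROWS AS WORKED ==
k k x p k p k k
p k k x o p p k

Derivation:
Row 4: chart row 4, WS - tiled (columns 1-8): p p k p k x p p; work from column 8 back to 1 with k<->p swapped.
Row 5: chart row 5, RS - tile across columns 1-8 and work as-is.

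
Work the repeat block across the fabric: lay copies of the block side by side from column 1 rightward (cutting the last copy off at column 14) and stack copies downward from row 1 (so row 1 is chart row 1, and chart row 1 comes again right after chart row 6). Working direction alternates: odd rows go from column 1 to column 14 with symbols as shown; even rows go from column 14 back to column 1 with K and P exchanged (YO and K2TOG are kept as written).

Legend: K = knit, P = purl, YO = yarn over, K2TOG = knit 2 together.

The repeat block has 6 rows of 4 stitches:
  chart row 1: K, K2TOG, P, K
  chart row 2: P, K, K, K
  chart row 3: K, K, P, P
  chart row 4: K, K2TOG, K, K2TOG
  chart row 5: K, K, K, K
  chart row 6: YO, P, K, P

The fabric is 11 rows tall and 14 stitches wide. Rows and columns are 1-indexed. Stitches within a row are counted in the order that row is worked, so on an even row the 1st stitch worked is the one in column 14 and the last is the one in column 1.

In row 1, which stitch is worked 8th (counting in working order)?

For row 1: chart row = ((1-1) mod 6) + 1 = 1; this is a RS (odd) row.
Chart row 1 tiled across columns 1-14: K K2TOG P K K K2TOG P K K K2TOG P K K K2TOG
RS row: no reversal, no swap; stitch n worked = column n.
Counting 8 along the worked row gives K.

Stitch:
K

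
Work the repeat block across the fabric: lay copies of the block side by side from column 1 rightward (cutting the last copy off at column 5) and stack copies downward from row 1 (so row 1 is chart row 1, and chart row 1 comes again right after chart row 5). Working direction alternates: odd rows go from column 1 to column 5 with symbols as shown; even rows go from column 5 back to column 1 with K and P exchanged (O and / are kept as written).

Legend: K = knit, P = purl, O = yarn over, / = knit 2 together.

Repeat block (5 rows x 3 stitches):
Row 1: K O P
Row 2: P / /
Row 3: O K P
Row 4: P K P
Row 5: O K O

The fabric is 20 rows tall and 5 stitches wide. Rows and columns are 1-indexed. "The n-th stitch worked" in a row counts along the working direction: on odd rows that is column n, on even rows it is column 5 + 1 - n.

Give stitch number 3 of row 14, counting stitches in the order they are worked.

Stitch:
K

Derivation:
Row 14 uses chart row ((14-1) mod 5)+1 = 4. Row 14 is even, so WS.
Chart row 4 tiled across columns 1-5: P K P P K
WS row: flip the tiled sequence (start at column 5) and apply K<->P; O and / stay.
Row 14 as worked: P K K P K
Counting 3 along the worked row gives K.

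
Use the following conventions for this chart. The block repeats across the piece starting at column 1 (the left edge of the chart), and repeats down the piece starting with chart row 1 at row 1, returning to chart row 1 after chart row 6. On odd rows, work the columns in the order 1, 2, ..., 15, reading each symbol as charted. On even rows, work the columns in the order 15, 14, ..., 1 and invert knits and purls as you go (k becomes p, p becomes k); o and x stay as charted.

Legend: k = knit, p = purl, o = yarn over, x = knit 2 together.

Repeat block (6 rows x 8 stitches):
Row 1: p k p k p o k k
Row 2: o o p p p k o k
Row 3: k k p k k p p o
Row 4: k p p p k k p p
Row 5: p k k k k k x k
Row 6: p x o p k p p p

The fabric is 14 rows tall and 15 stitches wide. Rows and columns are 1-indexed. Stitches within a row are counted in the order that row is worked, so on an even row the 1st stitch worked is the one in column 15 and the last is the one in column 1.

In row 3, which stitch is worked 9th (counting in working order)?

Stitch:
k

Derivation:
For row 3: chart row = ((3-1) mod 6) + 1 = 3; this is a RS (odd) row.
Chart row 3 tiled across columns 1-15: k k p k k p p o k k p k k p p
Right side: take the tiled row as-is (worked left to right from column 1).
The 9th stitch worked is k.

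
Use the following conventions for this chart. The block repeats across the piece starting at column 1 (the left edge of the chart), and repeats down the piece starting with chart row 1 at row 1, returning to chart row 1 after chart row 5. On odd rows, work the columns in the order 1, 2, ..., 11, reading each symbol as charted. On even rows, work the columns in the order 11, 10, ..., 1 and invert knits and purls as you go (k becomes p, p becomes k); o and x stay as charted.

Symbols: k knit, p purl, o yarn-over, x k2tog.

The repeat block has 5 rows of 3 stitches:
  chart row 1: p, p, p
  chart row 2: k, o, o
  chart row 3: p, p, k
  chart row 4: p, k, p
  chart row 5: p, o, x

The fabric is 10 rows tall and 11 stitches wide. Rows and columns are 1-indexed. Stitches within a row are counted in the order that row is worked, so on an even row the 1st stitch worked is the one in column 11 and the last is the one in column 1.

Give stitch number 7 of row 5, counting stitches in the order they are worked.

Stitch:
p

Derivation:
For row 5: chart row = ((5-1) mod 5) + 1 = 5; this is a RS (odd) row.
Chart row 5 tiled across columns 1-11: p o x p o x p o x p o
RS: work column 1 to column 11, symbols as charted — the tiled row is the row as worked.
Counting 7 along the worked row gives p.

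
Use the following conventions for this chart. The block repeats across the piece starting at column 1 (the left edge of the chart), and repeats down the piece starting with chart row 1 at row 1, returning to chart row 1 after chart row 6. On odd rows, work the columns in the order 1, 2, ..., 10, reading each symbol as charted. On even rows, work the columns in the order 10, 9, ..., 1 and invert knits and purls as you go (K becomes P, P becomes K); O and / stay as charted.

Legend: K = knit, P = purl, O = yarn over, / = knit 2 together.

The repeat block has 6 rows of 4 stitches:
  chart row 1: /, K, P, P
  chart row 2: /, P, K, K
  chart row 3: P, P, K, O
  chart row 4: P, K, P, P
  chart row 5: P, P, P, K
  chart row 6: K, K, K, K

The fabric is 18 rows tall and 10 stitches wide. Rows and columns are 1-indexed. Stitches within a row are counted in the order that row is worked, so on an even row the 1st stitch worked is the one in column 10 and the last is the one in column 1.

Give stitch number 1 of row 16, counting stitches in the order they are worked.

For row 16: chart row = ((16-1) mod 6) + 1 = 4; this is a WS (even) row.
Chart row 4 tiled across columns 1-10: P K P P P K P P P K
WS: work from column 10 back to column 1 (reverse the tiled row), swapping K<->P (O and / unchanged).
Row 16 as worked: P K K K P K K K P K
The 1st stitch worked is P.

Stitch:
P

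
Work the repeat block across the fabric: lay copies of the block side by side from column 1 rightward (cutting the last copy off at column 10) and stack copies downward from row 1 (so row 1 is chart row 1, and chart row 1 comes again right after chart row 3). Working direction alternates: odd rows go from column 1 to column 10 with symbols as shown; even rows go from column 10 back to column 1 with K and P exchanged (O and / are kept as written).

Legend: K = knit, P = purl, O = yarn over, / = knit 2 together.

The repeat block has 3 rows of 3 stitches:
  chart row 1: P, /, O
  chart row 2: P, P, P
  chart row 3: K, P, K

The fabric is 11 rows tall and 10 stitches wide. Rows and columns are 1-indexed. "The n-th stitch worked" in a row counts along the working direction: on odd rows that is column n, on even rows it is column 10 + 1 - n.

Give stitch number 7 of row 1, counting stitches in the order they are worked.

Row 1: (1-1) mod 3 = 0, so use chart row 1. Odd row -> RS.
Chart row 1 tiled across columns 1-10: P / O P / O P / O P
Right side: take the tiled row as-is (worked left to right from column 1).
The 7th stitch worked is P.

Result:
P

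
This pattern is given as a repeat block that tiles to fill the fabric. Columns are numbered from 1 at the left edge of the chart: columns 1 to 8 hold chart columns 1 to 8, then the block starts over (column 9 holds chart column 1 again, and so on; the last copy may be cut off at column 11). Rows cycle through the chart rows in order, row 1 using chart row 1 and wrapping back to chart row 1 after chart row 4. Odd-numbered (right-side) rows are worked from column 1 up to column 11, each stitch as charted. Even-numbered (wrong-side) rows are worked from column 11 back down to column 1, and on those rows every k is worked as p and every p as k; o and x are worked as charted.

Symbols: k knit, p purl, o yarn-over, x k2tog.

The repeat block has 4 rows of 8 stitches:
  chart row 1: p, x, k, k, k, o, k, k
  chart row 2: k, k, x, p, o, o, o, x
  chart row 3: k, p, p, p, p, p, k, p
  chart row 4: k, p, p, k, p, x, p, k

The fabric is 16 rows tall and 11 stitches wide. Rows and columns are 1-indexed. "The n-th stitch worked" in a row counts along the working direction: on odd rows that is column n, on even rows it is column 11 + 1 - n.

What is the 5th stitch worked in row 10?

For row 10: chart row = ((10-1) mod 4) + 1 = 2; this is a WS (even) row.
Chart row 2 tiled across columns 1-11: k k x p o o o x k k x
Wrong side: read the tiled row from column 11 down to 1 and exchange k with p (leave o, x).
Row 10 as worked: x p p x o o o k x p p
The 5th stitch worked is o.

== STITCH ==
o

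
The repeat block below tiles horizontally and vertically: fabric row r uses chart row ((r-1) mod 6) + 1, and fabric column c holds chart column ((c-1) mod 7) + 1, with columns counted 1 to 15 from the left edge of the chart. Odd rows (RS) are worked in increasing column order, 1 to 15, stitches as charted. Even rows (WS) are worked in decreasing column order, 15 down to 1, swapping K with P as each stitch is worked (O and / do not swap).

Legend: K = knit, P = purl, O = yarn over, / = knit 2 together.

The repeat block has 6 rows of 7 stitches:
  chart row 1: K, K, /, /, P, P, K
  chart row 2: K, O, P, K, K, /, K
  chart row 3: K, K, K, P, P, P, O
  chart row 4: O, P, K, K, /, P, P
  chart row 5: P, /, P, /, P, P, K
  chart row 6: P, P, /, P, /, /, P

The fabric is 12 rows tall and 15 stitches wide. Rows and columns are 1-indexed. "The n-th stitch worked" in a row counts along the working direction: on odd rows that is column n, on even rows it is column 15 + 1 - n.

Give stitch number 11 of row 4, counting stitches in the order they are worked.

Row 4: (4-1) mod 6 = 3, so use chart row 4. Even row -> WS.
Chart row 4 tiled across columns 1-15: O P K K / P P O P K K / P P O
WS: work from column 15 back to column 1 (reverse the tiled row), swapping K<->P (O and / unchanged).
Row 4 as worked: O K K / P P K O K K / P P K O
Counting 11 along the worked row gives /.

== STITCH ==
/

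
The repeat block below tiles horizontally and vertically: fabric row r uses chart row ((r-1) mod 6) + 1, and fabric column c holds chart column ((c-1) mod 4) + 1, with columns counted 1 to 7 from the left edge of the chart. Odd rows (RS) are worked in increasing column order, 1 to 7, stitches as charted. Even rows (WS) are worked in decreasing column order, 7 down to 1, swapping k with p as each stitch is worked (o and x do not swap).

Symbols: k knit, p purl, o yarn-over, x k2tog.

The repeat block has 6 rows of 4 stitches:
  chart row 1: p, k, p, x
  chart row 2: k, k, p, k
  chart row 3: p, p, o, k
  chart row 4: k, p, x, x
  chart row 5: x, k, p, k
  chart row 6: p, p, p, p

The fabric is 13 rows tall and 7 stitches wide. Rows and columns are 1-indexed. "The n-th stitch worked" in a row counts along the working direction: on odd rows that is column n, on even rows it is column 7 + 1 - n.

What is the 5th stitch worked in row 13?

== STITCH ==
p

Derivation:
Row 13: (13-1) mod 6 = 0, so use chart row 1. Odd row -> RS.
Chart row 1 tiled across columns 1-7: p k p x p k p
Right side: take the tiled row as-is (worked left to right from column 1).
Counting 5 along the worked row gives p.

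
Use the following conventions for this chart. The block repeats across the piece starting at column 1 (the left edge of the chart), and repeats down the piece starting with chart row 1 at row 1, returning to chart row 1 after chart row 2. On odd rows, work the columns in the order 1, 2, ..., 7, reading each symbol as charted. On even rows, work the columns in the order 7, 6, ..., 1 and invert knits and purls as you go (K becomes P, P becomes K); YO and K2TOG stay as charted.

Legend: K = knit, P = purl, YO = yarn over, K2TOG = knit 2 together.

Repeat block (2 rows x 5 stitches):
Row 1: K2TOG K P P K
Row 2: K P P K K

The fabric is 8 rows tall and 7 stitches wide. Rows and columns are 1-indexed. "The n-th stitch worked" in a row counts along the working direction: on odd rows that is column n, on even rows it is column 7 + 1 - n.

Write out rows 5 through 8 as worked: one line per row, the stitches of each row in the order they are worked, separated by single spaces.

Rows as worked:
K2TOG K P P K K2TOG K
K P P P K K P
K2TOG K P P K K2TOG K
K P P P K K P

Derivation:
Row 5: chart row 1, RS - tile across columns 1-7 and work as-is.
Row 6: chart row 2, WS - tiled (columns 1-7): K P P K K K P; work from column 7 back to 1 with K<->P swapped.
Row 7: chart row 1, RS - tile across columns 1-7 and work as-is.
Row 8: chart row 2, WS - tiled (columns 1-7): K P P K K K P; work from column 7 back to 1 with K<->P swapped.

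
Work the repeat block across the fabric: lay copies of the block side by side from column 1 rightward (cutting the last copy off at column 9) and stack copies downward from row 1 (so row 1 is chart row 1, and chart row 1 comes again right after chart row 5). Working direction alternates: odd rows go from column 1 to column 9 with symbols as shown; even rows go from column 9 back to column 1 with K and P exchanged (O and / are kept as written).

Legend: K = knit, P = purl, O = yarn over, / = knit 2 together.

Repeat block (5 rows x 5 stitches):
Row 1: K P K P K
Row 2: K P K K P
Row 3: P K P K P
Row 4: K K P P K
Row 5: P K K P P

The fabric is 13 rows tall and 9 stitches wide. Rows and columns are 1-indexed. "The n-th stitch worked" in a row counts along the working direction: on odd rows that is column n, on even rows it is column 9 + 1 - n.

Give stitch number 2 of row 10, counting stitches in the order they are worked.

Stitch:
P

Derivation:
Row 10 uses chart row ((10-1) mod 5)+1 = 5. Row 10 is even, so WS.
Chart row 5 tiled across columns 1-9: P K K P P P K K P
WS: work from column 9 back to column 1 (reverse the tiled row), swapping K<->P (O and / unchanged).
Row 10 as worked: K P P K K K P P K
Counting 2 along the worked row gives P.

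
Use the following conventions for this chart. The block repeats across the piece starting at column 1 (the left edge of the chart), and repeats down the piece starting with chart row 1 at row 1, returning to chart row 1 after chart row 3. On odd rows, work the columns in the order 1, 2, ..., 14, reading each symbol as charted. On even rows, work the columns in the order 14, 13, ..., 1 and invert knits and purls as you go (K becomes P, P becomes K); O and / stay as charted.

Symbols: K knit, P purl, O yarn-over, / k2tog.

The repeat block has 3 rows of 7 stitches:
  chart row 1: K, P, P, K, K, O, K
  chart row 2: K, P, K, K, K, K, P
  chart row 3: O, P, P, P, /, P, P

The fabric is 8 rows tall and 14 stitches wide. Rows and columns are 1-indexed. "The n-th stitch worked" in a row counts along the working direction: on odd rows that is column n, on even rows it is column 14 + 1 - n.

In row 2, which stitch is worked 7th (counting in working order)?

For row 2: chart row = ((2-1) mod 3) + 1 = 2; this is a WS (even) row.
Chart row 2 tiled across columns 1-14: K P K K K K P K P K K K K P
Wrong side: read the tiled row from column 14 down to 1 and exchange K with P (leave O, /).
Row 2 as worked: K P P P P K P K P P P P K P
Counting 7 along the worked row gives P.

Result:
P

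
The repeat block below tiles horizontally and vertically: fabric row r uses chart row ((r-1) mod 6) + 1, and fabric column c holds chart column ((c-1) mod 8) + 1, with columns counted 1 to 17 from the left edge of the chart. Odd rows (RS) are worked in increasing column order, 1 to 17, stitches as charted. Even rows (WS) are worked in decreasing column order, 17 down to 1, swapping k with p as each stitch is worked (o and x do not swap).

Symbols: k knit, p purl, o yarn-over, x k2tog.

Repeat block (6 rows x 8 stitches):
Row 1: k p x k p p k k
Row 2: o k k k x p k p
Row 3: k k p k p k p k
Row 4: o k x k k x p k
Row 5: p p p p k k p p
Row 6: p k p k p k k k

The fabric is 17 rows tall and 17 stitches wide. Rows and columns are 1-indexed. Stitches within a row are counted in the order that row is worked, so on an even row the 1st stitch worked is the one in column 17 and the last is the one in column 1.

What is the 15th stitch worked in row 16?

For row 16: chart row = ((16-1) mod 6) + 1 = 4; this is a WS (even) row.
Chart row 4 tiled across columns 1-17: o k x k k x p k o k x k k x p k o
Wrong side: read the tiled row from column 17 down to 1 and exchange k with p (leave o, x).
Row 16 as worked: o p k x p p x p o p k x p p x p o
Counting 15 along the worked row gives x.

Result:
x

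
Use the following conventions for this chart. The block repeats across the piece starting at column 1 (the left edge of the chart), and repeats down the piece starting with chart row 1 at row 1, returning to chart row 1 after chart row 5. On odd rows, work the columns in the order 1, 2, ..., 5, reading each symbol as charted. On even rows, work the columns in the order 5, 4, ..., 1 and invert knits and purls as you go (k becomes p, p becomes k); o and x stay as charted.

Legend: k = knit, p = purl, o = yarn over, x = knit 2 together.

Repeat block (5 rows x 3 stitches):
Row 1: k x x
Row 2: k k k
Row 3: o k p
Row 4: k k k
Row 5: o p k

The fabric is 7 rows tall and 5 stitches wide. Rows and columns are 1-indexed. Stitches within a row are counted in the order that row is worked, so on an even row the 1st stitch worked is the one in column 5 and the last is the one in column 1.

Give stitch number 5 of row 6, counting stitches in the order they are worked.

Row 6: (6-1) mod 5 = 0, so use chart row 1. Even row -> WS.
Chart row 1 tiled across columns 1-5: k x x k x
WS row: flip the tiled sequence (start at column 5) and apply k<->p; o and x stay.
Row 6 as worked: x p x x p
The 5th stitch worked is p.

Stitch:
p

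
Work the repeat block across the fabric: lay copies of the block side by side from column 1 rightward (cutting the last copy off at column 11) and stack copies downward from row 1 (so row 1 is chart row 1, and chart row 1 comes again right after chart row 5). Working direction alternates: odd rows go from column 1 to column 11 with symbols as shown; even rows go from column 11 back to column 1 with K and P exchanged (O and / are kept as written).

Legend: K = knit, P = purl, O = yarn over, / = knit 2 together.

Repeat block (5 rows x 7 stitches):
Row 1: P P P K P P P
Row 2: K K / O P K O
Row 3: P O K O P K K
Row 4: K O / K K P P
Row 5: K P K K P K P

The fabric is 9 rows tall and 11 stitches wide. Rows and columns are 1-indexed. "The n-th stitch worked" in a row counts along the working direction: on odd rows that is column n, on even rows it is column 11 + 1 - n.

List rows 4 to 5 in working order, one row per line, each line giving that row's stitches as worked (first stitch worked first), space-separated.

Row 4: chart row 4, WS - tiled (columns 1-11): K O / K K P P K O / K; work from column 11 back to 1 with K<->P swapped.
Row 5: chart row 5, RS - tile across columns 1-11 and work as-is.

Result:
P / O P K K P P / O P
K P K K P K P K P K K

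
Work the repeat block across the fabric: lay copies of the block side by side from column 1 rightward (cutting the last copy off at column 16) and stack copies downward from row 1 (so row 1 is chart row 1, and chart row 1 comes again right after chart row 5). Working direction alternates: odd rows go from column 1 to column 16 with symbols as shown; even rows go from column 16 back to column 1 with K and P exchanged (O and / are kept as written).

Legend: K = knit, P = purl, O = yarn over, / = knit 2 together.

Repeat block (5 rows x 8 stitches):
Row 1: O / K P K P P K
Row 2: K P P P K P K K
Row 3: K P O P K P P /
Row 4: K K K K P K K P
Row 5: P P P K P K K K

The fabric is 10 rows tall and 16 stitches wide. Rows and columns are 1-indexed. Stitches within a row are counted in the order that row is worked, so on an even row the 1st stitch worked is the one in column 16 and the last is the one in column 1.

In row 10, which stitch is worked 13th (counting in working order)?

Result:
P

Derivation:
Row 10 uses chart row ((10-1) mod 5)+1 = 5. Row 10 is even, so WS.
Chart row 5 tiled across columns 1-16: P P P K P K K K P P P K P K K K
WS row: flip the tiled sequence (start at column 16) and apply K<->P; O and / stay.
Row 10 as worked: P P P K P K K K P P P K P K K K
Stitch 13 in working order -> P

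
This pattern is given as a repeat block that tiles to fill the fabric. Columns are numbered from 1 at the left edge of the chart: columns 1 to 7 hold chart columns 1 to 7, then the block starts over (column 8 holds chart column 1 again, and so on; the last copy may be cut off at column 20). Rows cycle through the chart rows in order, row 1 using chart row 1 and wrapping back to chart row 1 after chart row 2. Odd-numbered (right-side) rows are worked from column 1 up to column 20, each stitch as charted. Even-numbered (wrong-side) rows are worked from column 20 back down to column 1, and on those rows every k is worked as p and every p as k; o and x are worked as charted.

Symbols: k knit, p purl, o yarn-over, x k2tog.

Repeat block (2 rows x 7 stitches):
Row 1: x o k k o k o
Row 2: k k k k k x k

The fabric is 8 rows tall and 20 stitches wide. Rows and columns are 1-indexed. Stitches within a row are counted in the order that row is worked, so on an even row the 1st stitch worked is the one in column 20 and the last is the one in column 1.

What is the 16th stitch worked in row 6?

For row 6: chart row = ((6-1) mod 2) + 1 = 2; this is a WS (even) row.
Chart row 2 tiled across columns 1-20: k k k k k x k k k k k k x k k k k k k x
WS row: flip the tiled sequence (start at column 20) and apply k<->p; o and x stay.
Row 6 as worked: x p p p p p p x p p p p p p x p p p p p
Stitch 16 in working order -> p

== STITCH ==
p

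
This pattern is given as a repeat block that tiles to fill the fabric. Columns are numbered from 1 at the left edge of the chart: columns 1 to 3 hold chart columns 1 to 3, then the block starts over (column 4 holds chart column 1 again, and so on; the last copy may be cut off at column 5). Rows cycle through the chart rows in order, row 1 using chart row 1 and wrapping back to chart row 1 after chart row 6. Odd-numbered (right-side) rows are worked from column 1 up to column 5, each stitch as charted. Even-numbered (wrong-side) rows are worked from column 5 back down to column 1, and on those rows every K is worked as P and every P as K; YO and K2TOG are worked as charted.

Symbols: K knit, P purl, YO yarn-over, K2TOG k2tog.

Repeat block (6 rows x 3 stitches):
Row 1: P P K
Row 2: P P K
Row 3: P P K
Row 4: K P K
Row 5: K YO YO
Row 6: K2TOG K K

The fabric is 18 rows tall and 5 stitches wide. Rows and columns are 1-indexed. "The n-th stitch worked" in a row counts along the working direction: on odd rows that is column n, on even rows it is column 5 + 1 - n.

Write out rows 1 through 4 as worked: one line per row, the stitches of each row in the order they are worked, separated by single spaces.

Rows as worked:
P P K P P
K K P K K
P P K P P
K P P K P

Derivation:
Row 1: chart row 1, RS - tile across columns 1-5 and work as-is.
Row 2: chart row 2, WS - tiled (columns 1-5): P P K P P; work from column 5 back to 1 with K<->P swapped.
Row 3: chart row 3, RS - tile across columns 1-5 and work as-is.
Row 4: chart row 4, WS - tiled (columns 1-5): K P K K P; work from column 5 back to 1 with K<->P swapped.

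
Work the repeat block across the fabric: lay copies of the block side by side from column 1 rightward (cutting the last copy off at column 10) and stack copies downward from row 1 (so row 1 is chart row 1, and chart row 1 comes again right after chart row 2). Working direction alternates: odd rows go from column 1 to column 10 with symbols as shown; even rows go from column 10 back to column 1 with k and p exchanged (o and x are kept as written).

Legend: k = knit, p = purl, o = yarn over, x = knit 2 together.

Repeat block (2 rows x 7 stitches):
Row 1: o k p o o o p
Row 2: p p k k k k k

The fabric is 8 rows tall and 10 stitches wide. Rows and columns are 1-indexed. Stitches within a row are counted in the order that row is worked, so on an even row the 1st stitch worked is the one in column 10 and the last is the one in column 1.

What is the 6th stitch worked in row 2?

Row 2: (2-1) mod 2 = 1, so use chart row 2. Even row -> WS.
Chart row 2 tiled across columns 1-10: p p k k k k k p p k
Wrong side: read the tiled row from column 10 down to 1 and exchange k with p (leave o, x).
Row 2 as worked: p k k p p p p p k k
Counting 6 along the worked row gives p.

== STITCH ==
p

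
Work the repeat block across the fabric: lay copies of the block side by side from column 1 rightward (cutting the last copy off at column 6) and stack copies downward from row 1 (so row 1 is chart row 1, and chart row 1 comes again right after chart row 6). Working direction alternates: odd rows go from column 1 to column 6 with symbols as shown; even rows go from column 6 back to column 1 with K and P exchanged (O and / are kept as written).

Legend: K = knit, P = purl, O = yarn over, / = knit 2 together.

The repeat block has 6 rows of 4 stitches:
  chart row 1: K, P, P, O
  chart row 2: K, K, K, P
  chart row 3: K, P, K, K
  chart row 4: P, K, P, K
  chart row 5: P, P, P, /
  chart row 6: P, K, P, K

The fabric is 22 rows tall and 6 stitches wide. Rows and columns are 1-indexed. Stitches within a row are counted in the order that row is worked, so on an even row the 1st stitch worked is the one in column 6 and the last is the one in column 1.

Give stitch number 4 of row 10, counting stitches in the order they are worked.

Row 10 uses chart row ((10-1) mod 6)+1 = 4. Row 10 is even, so WS.
Chart row 4 tiled across columns 1-6: P K P K P K
WS row: flip the tiled sequence (start at column 6) and apply K<->P; O and / stay.
Row 10 as worked: P K P K P K
Counting 4 along the worked row gives K.

Stitch:
K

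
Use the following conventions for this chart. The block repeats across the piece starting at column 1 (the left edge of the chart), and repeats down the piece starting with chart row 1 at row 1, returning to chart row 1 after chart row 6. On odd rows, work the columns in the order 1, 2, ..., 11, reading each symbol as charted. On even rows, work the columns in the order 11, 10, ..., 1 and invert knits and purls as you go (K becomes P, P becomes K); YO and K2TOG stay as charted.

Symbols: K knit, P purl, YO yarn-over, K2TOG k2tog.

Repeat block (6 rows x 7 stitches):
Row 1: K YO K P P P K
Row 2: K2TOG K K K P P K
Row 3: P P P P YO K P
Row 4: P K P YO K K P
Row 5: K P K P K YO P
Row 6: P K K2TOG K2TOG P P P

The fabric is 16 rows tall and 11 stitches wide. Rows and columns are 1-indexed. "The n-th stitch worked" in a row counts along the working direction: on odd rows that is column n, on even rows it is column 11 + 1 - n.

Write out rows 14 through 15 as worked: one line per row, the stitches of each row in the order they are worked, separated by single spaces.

Row 14: chart row 2, WS - tiled (columns 1-11): K2TOG K K K P P K K2TOG K K K; work from column 11 back to 1 with K<->P swapped.
Row 15: chart row 3, RS - tile across columns 1-11 and work as-is.

Result:
P P P K2TOG P K K P P P K2TOG
P P P P YO K P P P P P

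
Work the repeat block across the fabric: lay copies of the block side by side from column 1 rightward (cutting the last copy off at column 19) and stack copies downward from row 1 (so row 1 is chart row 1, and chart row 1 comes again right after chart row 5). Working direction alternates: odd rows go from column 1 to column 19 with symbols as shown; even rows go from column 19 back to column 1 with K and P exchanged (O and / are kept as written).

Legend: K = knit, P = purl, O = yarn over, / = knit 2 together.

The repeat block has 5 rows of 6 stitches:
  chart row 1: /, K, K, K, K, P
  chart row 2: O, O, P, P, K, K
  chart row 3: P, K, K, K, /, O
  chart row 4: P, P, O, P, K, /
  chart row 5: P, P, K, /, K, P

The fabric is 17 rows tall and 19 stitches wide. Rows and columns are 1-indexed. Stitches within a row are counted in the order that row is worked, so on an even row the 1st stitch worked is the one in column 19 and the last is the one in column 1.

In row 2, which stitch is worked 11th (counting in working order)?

Result:
K

Derivation:
Row 2: (2-1) mod 5 = 1, so use chart row 2. Even row -> WS.
Chart row 2 tiled across columns 1-19: O O P P K K O O P P K K O O P P K K O
WS: work from column 19 back to column 1 (reverse the tiled row), swapping K<->P (O and / unchanged).
Row 2 as worked: O P P K K O O P P K K O O P P K K O O
The 11th stitch worked is K.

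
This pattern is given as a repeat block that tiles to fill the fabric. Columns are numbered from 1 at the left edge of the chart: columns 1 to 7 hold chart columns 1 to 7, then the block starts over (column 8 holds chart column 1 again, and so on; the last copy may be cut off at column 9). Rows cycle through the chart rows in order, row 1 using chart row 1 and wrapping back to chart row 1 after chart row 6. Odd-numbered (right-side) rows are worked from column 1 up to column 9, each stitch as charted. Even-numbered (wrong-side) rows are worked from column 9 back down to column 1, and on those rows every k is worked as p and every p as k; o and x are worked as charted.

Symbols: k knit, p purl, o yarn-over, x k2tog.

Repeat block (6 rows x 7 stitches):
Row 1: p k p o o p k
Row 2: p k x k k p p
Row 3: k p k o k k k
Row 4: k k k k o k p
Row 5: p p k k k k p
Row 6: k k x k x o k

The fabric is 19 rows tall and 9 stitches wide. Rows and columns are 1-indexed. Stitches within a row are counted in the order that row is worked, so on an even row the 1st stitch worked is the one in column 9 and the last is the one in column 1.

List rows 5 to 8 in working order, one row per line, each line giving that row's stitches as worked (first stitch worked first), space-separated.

Rows as worked:
p p k k k k p p p
p p p o x p x p p
p k p o o p k p k
p k k k p p x p k

Derivation:
Row 5: chart row 5, RS - tile across columns 1-9 and work as-is.
Row 6: chart row 6, WS - tiled (columns 1-9): k k x k x o k k k; work from column 9 back to 1 with k<->p swapped.
Row 7: chart row 1, RS - tile across columns 1-9 and work as-is.
Row 8: chart row 2, WS - tiled (columns 1-9): p k x k k p p p k; work from column 9 back to 1 with k<->p swapped.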